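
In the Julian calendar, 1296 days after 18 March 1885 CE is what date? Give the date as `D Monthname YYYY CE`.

4 October 1888 CE

JDN of 18 March 1885 CE = 2409631.
2409631 + 1296 = 2410927.
JDN 2410927 in the Julian calendar is 4 October 1888 CE.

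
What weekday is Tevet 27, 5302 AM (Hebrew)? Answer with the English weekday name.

Equivalently 25 January 1542 Gregorian, JDN 2284288.
2284288 ≡ 6 (mod 7); counting from Monday = 0 gives Sunday.

Sunday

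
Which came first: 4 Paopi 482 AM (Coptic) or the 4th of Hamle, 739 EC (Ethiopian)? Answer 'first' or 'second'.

second

The two dates have Julian Day Numbers 2000748 and 1994078 respectively.
Since 1994078 < 2000748, the second date comes first.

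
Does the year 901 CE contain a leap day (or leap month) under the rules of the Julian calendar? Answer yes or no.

901 mod 4 = 1, so it is a common year in the Julian calendar.

no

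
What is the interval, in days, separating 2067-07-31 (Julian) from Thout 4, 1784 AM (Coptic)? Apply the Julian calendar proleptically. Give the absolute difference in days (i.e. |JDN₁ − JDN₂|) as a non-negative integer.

First date → JDN 2476241; second date → JDN 2476274.
The interval is |2476241 − 2476274| = 33 days.

33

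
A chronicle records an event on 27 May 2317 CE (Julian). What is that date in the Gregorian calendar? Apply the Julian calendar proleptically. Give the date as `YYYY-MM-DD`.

2317-06-12

For dates in this range the Gregorian date is 16 days ahead of the Julian.
27 May 2317 Julian + 16 days → 12 June 2317 Gregorian.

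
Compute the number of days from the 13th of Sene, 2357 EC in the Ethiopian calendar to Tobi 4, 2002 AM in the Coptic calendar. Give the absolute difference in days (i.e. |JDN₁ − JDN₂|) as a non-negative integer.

29014

First date → JDN 2585032; second date → JDN 2556018.
The interval is |2585032 − 2556018| = 29014 days.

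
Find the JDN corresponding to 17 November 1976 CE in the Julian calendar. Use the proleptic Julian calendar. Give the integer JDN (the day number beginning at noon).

2443113

Equivalently 30 November 1976 (Gregorian).
JDN 2451545 is 1 January 2000 CE (Gregorian); the target day is −8432 days from there, so JDN = 2443113.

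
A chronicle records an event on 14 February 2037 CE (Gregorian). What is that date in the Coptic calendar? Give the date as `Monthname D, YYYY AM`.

Meshir 7, 1753 AM

Both dates share Julian Day Number 2465104; in the Coptic calendar that is 7 Meshir 1753 AM.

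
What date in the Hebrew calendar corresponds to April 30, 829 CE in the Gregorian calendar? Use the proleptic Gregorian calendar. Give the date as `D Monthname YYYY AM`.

Both dates share Julian Day Number 2023966; in the Hebrew calendar that is 19 Iyar 4589 AM.

19 Iyar 4589 AM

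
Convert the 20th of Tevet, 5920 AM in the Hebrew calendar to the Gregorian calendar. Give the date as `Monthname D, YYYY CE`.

Both dates share Julian Day Number 2509983; in the Gregorian calendar that is 31 December 2159 CE.

December 31, 2159 CE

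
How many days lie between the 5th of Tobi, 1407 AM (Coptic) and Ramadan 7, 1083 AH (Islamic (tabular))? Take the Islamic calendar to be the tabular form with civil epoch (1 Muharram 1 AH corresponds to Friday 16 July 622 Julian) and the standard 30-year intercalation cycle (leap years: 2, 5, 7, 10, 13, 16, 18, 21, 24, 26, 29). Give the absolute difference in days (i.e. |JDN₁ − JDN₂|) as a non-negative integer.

6588

First date → JDN 2338695; second date → JDN 2332107.
The interval is |2338695 − 2332107| = 6588 days.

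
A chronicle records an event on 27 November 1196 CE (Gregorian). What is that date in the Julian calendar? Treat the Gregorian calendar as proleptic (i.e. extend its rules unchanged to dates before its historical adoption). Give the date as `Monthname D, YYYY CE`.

November 20, 1196 CE

For dates in this range the Gregorian date is 7 days ahead of the Julian.
27 November 1196 Gregorian − 7 days → 20 November 1196 Julian.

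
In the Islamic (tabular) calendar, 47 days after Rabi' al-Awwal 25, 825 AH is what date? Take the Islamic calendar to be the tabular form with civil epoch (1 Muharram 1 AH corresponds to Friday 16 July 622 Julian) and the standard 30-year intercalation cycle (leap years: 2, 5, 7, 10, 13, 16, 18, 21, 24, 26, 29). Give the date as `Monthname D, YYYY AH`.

JDN of Rabi' al-Awwal 25, 825 AH = 2240521.
2240521 + 47 = 2240568.
JDN 2240568 in the tabular Islamic calendar is Jumada al-Awwal 13, 825 AH.

Jumada al-Awwal 13, 825 AH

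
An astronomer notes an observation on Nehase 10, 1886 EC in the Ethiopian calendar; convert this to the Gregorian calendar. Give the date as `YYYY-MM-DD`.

Julian Day Number of the source date = 2413056.
Converting JDN 2413056 to the Gregorian calendar gives 15 August 1894 CE.

1894-08-15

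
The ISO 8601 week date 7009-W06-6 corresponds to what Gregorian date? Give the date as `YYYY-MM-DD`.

ISO week 1 of 7009 is the week containing the first Thursday of 7009.
Week 6, day 6 (Saturday) lands on 7009-02-11.

7009-02-11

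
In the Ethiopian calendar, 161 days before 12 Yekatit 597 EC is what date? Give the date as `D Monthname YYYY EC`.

1 Meskerem 597 EC

The starting date is JDN 1942071; 1942071 − 161 = 1941910.
JDN 1941910 corresponds to 1 Meskerem 597 EC.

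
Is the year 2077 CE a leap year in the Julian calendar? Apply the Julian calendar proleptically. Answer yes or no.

no

2077 mod 4 = 1, so it is a common year in the Julian calendar.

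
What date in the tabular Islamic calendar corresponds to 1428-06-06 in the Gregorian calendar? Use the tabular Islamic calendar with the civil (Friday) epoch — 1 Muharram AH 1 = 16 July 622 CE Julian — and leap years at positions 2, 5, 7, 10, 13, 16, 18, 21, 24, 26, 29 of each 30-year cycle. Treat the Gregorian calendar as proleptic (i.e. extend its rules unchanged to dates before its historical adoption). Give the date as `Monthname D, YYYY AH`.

Both dates share Julian Day Number 2242783; in the tabular Islamic calendar that is 13 Sha'ban 831 AH.

Sha'ban 13, 831 AH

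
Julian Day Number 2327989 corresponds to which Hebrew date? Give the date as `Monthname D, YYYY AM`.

Elul 24, 5421 AM

The Gregorian equivalent of JDN 2327989 is 18 September 1661.
In the Hebrew calendar that day is Elul 24, 5421 AM.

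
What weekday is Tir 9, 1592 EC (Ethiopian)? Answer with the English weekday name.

Saturday

This is JDN 2305462 (15 January 1600 Gregorian).
2305462 ≡ 5 (mod 7); counting from Monday = 0 gives Saturday.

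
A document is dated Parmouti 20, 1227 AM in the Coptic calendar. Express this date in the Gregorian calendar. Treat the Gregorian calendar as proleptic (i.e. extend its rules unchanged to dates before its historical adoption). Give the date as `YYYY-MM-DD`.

1511-04-25

Julian Day Number of the source date = 2273055.
Converting JDN 2273055 to the Gregorian calendar gives 25 April 1511 CE.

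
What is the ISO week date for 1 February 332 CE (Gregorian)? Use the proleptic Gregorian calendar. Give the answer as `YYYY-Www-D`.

0332-W05-1

The weekday is Monday (ISO weekday 1).
That Monday belongs to ISO week 5 of ISO year 332.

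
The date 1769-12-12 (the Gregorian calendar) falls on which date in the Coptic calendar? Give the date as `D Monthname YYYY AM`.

5 Koiak 1486 AM

Julian Day Number of the source date = 2367520.
Converting JDN 2367520 to the Coptic calendar gives 5 Koiak 1486 AM.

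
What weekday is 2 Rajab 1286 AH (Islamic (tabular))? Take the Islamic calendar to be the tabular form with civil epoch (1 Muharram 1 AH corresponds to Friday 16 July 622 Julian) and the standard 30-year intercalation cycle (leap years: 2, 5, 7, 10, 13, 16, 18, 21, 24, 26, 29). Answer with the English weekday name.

Friday

Equivalently 8 October 1869 Gregorian, JDN 2403979.
JDN 2403979 mod 7 = 4, and JDN 0 was a Monday, so this is a Friday.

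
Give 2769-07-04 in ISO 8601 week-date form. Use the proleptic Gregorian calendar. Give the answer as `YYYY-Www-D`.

2769-W27-5

The weekday is Friday (ISO weekday 5).
That Friday belongs to ISO week 27 of ISO year 2769.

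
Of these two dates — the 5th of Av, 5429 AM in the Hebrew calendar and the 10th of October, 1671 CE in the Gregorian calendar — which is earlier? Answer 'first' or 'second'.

first

The two dates have Julian Day Numbers 2330864 and 2331663 respectively.
Since 2330864 < 2331663, the first date comes first.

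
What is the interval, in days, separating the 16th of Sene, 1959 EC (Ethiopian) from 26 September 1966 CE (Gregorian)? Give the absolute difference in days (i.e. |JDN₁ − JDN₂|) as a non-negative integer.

JDN of the first date = 2439665.
JDN of the second date = 2439395.
|2439395 − 2439665| = 270.

270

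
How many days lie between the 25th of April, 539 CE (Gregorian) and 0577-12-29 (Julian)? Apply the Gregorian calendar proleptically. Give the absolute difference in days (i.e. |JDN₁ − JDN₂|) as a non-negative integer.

14130

JDN of the first date = 1918040.
JDN of the second date = 1932170.
|1932170 − 1918040| = 14130.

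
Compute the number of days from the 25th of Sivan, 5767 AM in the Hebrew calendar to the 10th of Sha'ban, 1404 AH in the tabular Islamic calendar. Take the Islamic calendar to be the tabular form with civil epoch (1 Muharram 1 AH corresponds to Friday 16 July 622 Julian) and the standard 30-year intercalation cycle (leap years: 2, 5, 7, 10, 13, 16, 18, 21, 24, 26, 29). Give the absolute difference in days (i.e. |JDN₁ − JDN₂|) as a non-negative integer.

8431

First date → JDN 2454263; second date → JDN 2445832.
The interval is |2454263 − 2445832| = 8431 days.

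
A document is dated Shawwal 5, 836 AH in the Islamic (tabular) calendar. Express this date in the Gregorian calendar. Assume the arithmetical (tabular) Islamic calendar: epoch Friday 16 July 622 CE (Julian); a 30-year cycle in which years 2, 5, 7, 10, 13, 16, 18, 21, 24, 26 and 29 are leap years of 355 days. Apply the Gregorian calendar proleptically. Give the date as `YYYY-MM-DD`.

Both dates share Julian Day Number 2244606; in the Gregorian calendar that is 3 June 1433 CE.

1433-06-03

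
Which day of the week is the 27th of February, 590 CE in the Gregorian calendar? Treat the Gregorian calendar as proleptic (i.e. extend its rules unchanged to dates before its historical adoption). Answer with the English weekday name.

Saturday

1936611 ≡ 5 (mod 7); counting from Monday = 0 gives Saturday.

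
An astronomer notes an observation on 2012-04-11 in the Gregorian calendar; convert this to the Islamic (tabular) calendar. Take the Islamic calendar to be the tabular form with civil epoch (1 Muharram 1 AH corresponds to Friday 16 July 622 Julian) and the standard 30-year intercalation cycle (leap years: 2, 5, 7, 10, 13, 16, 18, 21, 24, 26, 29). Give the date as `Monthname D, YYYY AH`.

Jumada al-Awwal 19, 1433 AH

Both dates share Julian Day Number 2456029; in the tabular Islamic calendar that is 19 Jumada al-Awwal 1433 AH.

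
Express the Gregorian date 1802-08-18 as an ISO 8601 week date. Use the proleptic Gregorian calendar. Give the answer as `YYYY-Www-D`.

The weekday is Wednesday (ISO weekday 3).
That Wednesday belongs to ISO week 33 of ISO year 1802.

1802-W33-3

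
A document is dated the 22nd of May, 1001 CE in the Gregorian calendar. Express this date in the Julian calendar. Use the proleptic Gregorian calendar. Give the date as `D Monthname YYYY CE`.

At this point the Julian calendar is 6 days behind the Gregorian.
22 May 1001 Gregorian − 6 days → 16 May 1001 Julian.

16 May 1001 CE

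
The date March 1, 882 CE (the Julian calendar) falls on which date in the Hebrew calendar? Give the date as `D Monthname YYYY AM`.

7 Adar II 4642 AM

Julian Day Number of the source date = 2043268.
Converting JDN 2043268 to the Hebrew calendar gives 7 Adar II 4642 AM.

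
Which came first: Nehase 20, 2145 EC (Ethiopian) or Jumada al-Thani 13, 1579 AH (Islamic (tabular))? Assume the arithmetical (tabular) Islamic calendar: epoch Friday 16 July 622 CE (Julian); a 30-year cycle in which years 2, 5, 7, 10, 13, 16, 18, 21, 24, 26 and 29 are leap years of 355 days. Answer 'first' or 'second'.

Converting both to JDN: 2507666 vs 2507791; the smaller is the first.

first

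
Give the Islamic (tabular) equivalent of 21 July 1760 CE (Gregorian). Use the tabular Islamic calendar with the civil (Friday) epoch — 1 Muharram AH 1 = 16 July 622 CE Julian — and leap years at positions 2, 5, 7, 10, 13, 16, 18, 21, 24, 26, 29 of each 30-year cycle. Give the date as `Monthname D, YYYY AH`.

Dhu al-Hijjah 7, 1173 AH

Julian Day Number of the source date = 2364089.
Converting JDN 2364089 to the tabular Islamic calendar gives 7 Dhu al-Hijjah 1173 AH.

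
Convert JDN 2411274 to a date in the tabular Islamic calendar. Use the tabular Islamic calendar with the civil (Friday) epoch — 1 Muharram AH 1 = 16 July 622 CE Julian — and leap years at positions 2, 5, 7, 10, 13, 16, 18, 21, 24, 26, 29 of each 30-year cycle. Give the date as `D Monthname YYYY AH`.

2 Safar 1307 AH

The Gregorian equivalent of JDN 2411274 is 28 September 1889.
In the tabular Islamic calendar that day is 2 Safar 1307 AH.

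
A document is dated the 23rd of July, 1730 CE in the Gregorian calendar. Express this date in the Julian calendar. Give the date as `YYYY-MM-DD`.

1730-07-12

The Julian–Gregorian offset here is 11 days (Julian trailing).
23 July 1730 Gregorian − 11 days → 12 July 1730 Julian.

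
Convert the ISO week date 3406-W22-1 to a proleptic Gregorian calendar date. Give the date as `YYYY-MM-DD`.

ISO week 1 of 3406 is the week containing the first Thursday of 3406.
Week 22, day 1 (Monday) lands on 3406-05-26.

3406-05-26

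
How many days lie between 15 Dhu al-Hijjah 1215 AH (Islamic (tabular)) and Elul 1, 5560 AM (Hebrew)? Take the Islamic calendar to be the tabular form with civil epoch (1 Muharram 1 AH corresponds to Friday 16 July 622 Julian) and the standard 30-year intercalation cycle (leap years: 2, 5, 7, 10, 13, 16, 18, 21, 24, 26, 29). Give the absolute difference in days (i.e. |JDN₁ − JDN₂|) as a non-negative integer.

250

First date → JDN 2378980; second date → JDN 2378730.
The interval is |2378980 − 2378730| = 250 days.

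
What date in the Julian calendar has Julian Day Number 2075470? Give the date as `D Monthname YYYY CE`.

30 April 970 CE

JDN 2075470 is 5 May 970 in the proleptic Gregorian calendar.
In the Julian calendar that day is 30 April 970 CE.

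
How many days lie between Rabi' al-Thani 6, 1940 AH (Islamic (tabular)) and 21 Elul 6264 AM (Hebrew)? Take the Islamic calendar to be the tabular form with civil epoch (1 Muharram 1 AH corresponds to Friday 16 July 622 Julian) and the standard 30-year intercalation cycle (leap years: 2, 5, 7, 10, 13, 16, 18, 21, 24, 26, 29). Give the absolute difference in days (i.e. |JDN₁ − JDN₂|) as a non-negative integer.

JDN of the first date = 2635651.
JDN of the second date = 2635872.
|2635872 − 2635651| = 221.

221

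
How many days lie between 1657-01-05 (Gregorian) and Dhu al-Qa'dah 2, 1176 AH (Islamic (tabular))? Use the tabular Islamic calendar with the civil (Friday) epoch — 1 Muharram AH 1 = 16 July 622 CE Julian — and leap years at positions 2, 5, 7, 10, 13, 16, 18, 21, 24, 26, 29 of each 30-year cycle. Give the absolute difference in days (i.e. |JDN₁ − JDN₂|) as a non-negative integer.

First date → JDN 2326272; second date → JDN 2365117.
The interval is |2326272 − 2365117| = 38845 days.

38845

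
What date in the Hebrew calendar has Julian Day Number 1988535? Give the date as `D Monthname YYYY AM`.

JDN 1988535 is 28 April 732 in the proleptic Gregorian calendar.
In the Hebrew calendar that day is 24 Nisan 4492 AM.

24 Nisan 4492 AM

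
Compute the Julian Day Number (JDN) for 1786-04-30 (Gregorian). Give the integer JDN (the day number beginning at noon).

2373503

JDN 2299161 is 15 October 1582 CE (Gregorian); the target day is +74342 days from there, so JDN = 2373503.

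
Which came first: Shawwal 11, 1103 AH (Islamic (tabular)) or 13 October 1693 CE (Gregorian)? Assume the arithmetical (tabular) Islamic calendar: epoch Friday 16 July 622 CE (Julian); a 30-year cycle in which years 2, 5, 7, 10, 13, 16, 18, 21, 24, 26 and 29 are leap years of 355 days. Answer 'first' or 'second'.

first

First date → JDN 2339228; second date → JDN 2339702.
JDN 2339228 < JDN 2339702, so the first date is earlier.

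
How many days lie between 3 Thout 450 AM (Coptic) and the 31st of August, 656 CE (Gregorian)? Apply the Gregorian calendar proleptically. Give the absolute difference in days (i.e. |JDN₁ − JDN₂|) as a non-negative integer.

First date → JDN 1989029; second date → JDN 1960902.
The interval is |1989029 − 1960902| = 28127 days.

28127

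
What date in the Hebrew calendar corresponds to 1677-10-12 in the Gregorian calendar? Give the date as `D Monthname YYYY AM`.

16 Tishrei 5438 AM

Both dates share Julian Day Number 2333857; in the Hebrew calendar that is 16 Tishrei 5438 AM.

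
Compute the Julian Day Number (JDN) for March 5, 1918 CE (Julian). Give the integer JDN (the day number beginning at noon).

2421671

In the Gregorian calendar the same day is 18 March 1918.
JDN 2400001 is 17 November 1858 CE (Gregorian), MJD 0; the target day is +21670 days from there, so JDN = 2421671.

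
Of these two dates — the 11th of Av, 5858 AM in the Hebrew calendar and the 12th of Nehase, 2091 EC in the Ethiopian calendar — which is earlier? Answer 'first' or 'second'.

first

The two dates have Julian Day Numbers 2487560 and 2487934 respectively.
Since 2487560 < 2487934, the first date comes first.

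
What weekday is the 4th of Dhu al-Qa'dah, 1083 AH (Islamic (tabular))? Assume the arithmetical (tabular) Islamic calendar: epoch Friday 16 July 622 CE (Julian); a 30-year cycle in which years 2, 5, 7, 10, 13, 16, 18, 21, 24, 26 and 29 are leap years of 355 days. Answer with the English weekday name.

Tuesday

Equivalently 21 February 1673 Gregorian, JDN 2332163.
2332163 ≡ 1 (mod 7); counting from Monday = 0 gives Tuesday.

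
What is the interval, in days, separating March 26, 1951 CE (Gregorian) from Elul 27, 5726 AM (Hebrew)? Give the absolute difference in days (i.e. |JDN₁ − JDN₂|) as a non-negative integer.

First date → JDN 2433732; second date → JDN 2439381.
The interval is |2433732 − 2439381| = 5649 days.

5649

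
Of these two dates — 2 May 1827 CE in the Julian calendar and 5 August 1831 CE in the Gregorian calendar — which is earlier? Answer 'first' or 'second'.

Converting both to JDN: 2388491 vs 2390035; the smaller is the first.

first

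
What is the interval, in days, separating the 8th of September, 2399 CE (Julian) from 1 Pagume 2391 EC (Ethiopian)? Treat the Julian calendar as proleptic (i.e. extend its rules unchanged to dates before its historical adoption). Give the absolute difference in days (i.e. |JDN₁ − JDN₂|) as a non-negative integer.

JDN of the first date = 2597543.
JDN of the second date = 2597528.
|2597528 − 2597543| = 15.

15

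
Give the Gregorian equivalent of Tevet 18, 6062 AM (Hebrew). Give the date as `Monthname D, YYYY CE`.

January 20, 2302 CE

Julian Day Number of the source date = 2561867.
Converting JDN 2561867 to the Gregorian calendar gives 20 January 2302 CE.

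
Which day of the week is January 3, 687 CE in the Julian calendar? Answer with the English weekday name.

This is JDN 1971987 (6 January 687 Gregorian).
JDN 1971987 mod 7 = 3, and JDN 0 was a Monday, so this is a Thursday.

Thursday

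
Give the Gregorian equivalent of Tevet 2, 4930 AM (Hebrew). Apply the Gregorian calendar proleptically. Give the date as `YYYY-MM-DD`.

Both dates share Julian Day Number 2148391; in the Gregorian calendar that is 29 December 1169 CE.

1169-12-29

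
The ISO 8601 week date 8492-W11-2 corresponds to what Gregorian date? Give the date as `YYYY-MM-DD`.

ISO week 1 of 8492 is the week containing the first Thursday of 8492.
Week 11, day 2 (Tuesday) lands on 8492-03-11.

8492-03-11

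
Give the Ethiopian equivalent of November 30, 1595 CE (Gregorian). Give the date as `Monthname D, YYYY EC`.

Both dates share Julian Day Number 2303955; in the Ethiopian calendar that is 23 Hidar 1588 EC.

Hidar 23, 1588 EC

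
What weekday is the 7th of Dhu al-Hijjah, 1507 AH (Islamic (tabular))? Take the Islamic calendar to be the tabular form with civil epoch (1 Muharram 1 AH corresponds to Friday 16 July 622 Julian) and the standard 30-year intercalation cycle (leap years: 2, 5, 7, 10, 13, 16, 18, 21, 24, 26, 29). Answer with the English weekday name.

This is JDN 2482447 (9 August 2084 Gregorian).
JDN 2482447 mod 7 = 2, and JDN 0 was a Monday, so this is a Wednesday.

Wednesday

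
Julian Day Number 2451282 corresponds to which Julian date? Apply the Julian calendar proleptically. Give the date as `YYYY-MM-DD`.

1999-03-31

JDN 2451282 is 13 April 1999 in the Gregorian calendar.
In the Julian calendar that day is 1999-03-31.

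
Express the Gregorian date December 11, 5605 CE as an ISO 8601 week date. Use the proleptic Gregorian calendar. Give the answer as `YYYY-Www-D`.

5605-W49-7

The weekday is Sunday (ISO weekday 7).
That Sunday belongs to ISO week 49 of ISO year 5605.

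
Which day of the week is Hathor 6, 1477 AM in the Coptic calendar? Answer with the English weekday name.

Thursday

In the Gregorian calendar this is 13 November 1760 (JDN 2364204).
2364204 ≡ 3 (mod 7); counting from Monday = 0 gives Thursday.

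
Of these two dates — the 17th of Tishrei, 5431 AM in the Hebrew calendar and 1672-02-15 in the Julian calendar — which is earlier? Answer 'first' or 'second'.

first

The two dates have Julian Day Numbers 2331289 and 2331801 respectively.
Since 2331289 < 2331801, the first date comes first.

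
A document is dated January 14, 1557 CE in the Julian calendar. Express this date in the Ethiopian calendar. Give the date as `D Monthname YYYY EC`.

19 Tir 1549 EC

The source date corresponds to 24 January 1557 in the proleptic Gregorian calendar (JDN 2289766).
That day falls on 19 Tir 1549 EC in the Ethiopian calendar.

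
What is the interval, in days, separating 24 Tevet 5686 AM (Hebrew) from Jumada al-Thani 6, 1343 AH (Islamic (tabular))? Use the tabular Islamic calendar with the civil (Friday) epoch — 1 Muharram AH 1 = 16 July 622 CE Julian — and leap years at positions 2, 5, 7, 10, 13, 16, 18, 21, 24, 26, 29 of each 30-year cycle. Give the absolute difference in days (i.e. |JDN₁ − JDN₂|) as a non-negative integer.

373

JDN of the first date = 2424526.
JDN of the second date = 2424153.
|2424153 − 2424526| = 373.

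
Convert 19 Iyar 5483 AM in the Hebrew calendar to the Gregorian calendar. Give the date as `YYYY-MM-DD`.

Julian Day Number of the source date = 2350516.
Converting JDN 2350516 to the Gregorian calendar gives 24 May 1723 CE.

1723-05-24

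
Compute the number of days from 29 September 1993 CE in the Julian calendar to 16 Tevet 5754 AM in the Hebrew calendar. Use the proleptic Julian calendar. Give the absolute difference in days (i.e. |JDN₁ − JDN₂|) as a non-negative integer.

JDN of the first date = 2449273.
JDN of the second date = 2449352.
|2449352 − 2449273| = 79.

79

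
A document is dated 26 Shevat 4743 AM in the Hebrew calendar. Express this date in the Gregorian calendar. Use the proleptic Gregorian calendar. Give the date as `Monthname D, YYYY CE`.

Both dates share Julian Day Number 2080140; in the Gregorian calendar that is 16 February 983 CE.

February 16, 983 CE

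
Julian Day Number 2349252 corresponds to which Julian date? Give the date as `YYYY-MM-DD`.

JDN 2349252 is 7 December 1719 in the Gregorian calendar.
In the Julian calendar that day is 1719-11-26.

1719-11-26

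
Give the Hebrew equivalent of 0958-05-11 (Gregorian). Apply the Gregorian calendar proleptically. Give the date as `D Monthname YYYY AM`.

15 Iyar 4718 AM

Both dates share Julian Day Number 2071093; in the Hebrew calendar that is 15 Iyar 4718 AM.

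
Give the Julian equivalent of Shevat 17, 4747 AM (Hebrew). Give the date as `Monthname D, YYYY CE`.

January 19, 987 CE

Both dates share Julian Day Number 2081578; in the Julian calendar that is 19 January 987 CE.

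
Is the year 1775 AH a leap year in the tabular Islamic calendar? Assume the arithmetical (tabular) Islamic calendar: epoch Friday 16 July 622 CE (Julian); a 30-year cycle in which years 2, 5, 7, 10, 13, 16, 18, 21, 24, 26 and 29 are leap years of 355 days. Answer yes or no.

yes

Year 1775 AH is year 5 of its 30-year cycle; leap positions are 2, 5, 7, 10, 13, 16, 18, 21, 24, 26, 29, so it is a leap year (355 days).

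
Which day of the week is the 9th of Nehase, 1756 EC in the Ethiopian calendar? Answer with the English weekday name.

Monday

Equivalently 13 August 1764 Gregorian, JDN 2365573.
Since JDN mod 7 = 0 (0 = Monday), the day is Monday.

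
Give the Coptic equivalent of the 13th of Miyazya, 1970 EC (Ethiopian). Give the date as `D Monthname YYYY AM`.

13 Parmouti 1694 AM

Julian Day Number of the source date = 2443620.
Converting JDN 2443620 to the Coptic calendar gives 13 Parmouti 1694 AM.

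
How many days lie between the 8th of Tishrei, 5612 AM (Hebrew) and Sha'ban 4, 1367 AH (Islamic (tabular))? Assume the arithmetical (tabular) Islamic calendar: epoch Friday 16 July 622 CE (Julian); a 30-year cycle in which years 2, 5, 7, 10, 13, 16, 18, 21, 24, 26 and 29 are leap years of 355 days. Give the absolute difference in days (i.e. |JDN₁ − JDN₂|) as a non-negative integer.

35315

JDN of the first date = 2397400.
JDN of the second date = 2432715.
|2432715 − 2397400| = 35315.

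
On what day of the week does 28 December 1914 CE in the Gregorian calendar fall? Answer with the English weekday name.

Monday

Since JDN mod 7 = 0 (0 = Monday), the day is Monday.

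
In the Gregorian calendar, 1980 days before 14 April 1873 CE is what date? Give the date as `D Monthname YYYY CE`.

JDN of 14 April 1873 CE = 2405263.
2405263 − 1980 = 2403283.
JDN 2403283 in the Gregorian calendar is 12 November 1867 CE.

12 November 1867 CE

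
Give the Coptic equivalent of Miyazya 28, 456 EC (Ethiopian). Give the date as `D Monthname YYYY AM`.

28 Parmouti 180 AM

Julian Day Number of the source date = 1890647.
Converting JDN 1890647 to the Coptic calendar gives 28 Parmouti 180 AM.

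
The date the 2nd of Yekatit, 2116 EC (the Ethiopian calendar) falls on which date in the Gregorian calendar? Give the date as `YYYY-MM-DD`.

Julian Day Number of the source date = 2496876.
Converting JDN 2496876 to the Gregorian calendar gives 11 February 2124 CE.

2124-02-11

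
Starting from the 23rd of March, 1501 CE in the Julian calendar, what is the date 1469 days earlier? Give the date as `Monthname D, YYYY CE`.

March 15, 1497 CE

JDN of the 23rd of March, 1501 CE = 2269380.
2269380 − 1469 = 2267911.
JDN 2267911 in the Julian calendar is March 15, 1497 CE.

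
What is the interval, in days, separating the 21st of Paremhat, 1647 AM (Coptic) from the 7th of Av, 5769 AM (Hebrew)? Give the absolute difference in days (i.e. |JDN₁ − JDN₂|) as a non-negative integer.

JDN of the first date = 2426431.
JDN of the second date = 2455041.
|2455041 − 2426431| = 28610.

28610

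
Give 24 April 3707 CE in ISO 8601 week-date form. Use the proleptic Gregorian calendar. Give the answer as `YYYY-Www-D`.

3707-W16-7

The weekday is Sunday (ISO weekday 7).
That Sunday belongs to ISO week 16 of ISO year 3707.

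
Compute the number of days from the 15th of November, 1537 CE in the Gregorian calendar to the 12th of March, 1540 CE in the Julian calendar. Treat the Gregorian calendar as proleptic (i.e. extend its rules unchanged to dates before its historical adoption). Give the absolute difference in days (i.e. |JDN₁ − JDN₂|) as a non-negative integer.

First date → JDN 2282756; second date → JDN 2283614.
The interval is |2282756 − 2283614| = 858 days.

858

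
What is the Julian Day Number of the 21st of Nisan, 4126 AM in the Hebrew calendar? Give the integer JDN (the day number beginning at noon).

1854846

In the proleptic Gregorian calendar the same day is 18 April 366.
JDN 2299161 is 15 October 1582 CE (Gregorian); the target day is −444315 days from there, so JDN = 1854846.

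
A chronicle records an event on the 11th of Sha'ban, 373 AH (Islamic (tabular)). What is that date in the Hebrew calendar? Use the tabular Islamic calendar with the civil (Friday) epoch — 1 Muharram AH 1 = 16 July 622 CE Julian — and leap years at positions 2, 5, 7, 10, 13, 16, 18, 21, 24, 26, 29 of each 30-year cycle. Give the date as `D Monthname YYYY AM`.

12 Shevat 4744 AM

The source date corresponds to 23 January 984 in the proleptic Gregorian calendar (JDN 2080481).
That day falls on 12 Shevat 4744 AM in the Hebrew calendar.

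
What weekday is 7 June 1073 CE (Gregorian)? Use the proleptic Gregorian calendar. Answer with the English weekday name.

JDN 2113123 mod 7 = 5, and JDN 0 was a Monday, so this is a Saturday.

Saturday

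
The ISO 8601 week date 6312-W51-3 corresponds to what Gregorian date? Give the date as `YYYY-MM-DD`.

ISO week 1 of 6312 is the week containing the first Thursday of 6312.
Week 51, day 3 (Wednesday) lands on 6312-12-18.

6312-12-18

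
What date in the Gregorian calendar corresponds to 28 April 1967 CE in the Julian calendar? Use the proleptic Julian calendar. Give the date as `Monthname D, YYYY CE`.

For dates in this range the Gregorian date is 13 days ahead of the Julian.
28 April 1967 Julian + 13 days → 11 May 1967 Gregorian.

May 11, 1967 CE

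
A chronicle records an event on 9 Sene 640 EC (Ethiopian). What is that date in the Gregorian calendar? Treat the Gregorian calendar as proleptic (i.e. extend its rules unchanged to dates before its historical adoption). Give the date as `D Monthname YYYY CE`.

Both dates share Julian Day Number 1957894; in the Gregorian calendar that is 6 June 648 CE.

6 June 648 CE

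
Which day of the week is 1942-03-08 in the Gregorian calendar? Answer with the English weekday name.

Sunday

Since JDN mod 7 = 6 (0 = Monday), the day is Sunday.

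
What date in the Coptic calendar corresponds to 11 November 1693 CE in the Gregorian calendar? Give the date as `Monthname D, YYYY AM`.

Julian Day Number of the source date = 2339731.
Converting JDN 2339731 to the Coptic calendar gives 5 Hathor 1410 AM.

Hathor 5, 1410 AM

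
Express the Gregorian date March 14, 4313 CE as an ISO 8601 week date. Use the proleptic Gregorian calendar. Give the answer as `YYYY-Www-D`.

The weekday is Friday (ISO weekday 5).
That Friday belongs to ISO week 11 of ISO year 4313.

4313-W11-5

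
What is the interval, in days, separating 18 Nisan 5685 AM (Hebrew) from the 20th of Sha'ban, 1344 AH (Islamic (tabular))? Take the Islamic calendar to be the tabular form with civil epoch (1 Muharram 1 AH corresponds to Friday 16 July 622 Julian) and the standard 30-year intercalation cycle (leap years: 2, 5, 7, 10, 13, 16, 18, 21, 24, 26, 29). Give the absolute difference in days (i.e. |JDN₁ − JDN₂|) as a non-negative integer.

First date → JDN 2424253; second date → JDN 2424580.
The interval is |2424253 − 2424580| = 327 days.

327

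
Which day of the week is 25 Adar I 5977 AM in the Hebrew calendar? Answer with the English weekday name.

Tuesday

Equivalently 4 March 2217 Gregorian, JDN 2530865.
Since JDN mod 7 = 1 (0 = Monday), the day is Tuesday.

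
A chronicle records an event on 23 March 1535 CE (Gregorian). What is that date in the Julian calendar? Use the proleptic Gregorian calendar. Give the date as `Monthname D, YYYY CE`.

March 13, 1535 CE

The Julian–Gregorian offset here is 10 days (Julian trailing).
23 March 1535 Gregorian − 10 days → 13 March 1535 Julian.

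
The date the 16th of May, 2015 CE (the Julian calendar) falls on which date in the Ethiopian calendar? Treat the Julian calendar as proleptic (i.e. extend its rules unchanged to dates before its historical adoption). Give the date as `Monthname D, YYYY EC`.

Both dates share Julian Day Number 2457172; in the Ethiopian calendar that is 21 Ginbot 2007 EC.

Ginbot 21, 2007 EC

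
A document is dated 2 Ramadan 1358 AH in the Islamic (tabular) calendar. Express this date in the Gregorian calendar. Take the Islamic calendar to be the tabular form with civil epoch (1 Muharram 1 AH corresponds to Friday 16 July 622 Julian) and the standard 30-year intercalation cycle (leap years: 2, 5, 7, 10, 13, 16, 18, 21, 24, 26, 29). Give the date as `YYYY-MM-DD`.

1939-10-16

Julian Day Number of the source date = 2429553.
Converting JDN 2429553 to the Gregorian calendar gives 16 October 1939 CE.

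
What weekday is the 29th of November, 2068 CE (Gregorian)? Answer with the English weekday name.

Thursday

JDN 2476715 mod 7 = 3, and JDN 0 was a Monday, so this is a Thursday.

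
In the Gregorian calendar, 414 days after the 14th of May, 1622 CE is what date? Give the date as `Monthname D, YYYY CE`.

July 2, 1623 CE

The starting date is JDN 2313617; 2313617 + 414 = 2314031.
JDN 2314031 corresponds to July 2, 1623 CE.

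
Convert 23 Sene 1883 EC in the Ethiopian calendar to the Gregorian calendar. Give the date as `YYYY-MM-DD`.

Julian Day Number of the source date = 2411913.
Converting JDN 2411913 to the Gregorian calendar gives 29 June 1891 CE.

1891-06-29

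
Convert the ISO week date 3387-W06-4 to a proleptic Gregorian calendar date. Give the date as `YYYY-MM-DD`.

3387-02-08

ISO week 1 of 3387 is the week containing the first Thursday of 3387.
Week 6, day 4 (Thursday) lands on 3387-02-08.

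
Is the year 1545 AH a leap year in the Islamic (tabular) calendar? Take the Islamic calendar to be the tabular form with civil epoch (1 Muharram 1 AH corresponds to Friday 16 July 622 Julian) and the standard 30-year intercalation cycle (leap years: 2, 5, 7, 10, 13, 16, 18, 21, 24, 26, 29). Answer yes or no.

Year 1545 AH is year 15 of its 30-year cycle; leap positions are 2, 5, 7, 10, 13, 16, 18, 21, 24, 26, 29, so it is a common year (354 days).

no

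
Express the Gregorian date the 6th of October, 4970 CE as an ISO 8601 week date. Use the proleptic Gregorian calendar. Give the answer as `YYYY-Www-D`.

The weekday is Saturday (ISO weekday 6).
That Saturday belongs to ISO week 40 of ISO year 4970.

4970-W40-6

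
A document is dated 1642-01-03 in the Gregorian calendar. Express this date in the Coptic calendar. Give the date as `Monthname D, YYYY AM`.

Both dates share Julian Day Number 2320791; in the Coptic calendar that is 28 Koiak 1358 AM.

Koiak 28, 1358 AM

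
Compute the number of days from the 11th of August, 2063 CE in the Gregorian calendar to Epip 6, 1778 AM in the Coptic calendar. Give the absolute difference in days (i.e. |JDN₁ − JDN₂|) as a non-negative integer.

394

First date → JDN 2474778; second date → JDN 2474384.
The interval is |2474778 − 2474384| = 394 days.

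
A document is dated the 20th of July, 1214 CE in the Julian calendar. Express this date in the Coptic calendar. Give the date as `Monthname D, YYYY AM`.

Epip 26, 930 AM

Both dates share Julian Day Number 2164672; in the Coptic calendar that is 26 Epip 930 AM.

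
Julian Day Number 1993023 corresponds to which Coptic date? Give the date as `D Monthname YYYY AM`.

14 Mesori 460 AM

JDN 1993023 is 11 August 744 in the proleptic Gregorian calendar.
In the Coptic calendar that day is 14 Mesori 460 AM.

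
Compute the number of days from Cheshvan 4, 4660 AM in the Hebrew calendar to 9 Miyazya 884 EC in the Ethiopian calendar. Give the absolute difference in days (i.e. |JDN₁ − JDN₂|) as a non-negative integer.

JDN of the first date = 2049703.
JDN of the second date = 2046955.
|2046955 − 2049703| = 2748.

2748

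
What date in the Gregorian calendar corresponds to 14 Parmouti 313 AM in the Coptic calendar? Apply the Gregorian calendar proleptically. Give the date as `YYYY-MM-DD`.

0597-04-11

Julian Day Number of the source date = 1939211.
Converting JDN 1939211 to the Gregorian calendar gives 11 April 597 CE.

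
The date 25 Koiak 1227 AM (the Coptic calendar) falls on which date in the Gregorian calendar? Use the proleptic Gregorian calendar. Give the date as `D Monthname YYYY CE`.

Julian Day Number of the source date = 2272940.
Converting JDN 2272940 to the Gregorian calendar gives 31 December 1510 CE.

31 December 1510 CE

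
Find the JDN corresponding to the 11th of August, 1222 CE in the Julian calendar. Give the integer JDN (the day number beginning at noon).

Equivalently 18 August 1222 (proleptic Gregorian).
JDN 2299161 is 15 October 1582 CE (Gregorian); the target day is −131545 days from there, so JDN = 2167616.

2167616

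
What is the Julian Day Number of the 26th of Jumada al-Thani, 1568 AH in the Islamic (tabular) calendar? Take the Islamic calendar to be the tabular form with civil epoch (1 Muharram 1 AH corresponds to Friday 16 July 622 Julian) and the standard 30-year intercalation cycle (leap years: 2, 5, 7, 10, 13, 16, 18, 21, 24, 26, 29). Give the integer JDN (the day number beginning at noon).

Equivalently 12 May 2143 (Gregorian).
JDN 2299161 is 15 October 1582 CE (Gregorian); the target day is +204745 days from there, so JDN = 2503906.

2503906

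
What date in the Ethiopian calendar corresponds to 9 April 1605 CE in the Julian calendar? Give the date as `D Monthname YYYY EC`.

14 Miyazya 1597 EC

Julian Day Number of the source date = 2307383.
Converting JDN 2307383 to the Ethiopian calendar gives 14 Miyazya 1597 EC.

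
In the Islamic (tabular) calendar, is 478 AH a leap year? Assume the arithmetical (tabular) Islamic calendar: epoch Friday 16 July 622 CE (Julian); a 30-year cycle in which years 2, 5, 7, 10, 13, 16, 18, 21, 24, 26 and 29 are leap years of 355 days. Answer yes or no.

Year 478 AH is year 28 of its 30-year cycle; leap positions are 2, 5, 7, 10, 13, 16, 18, 21, 24, 26, 29, so it is a common year (354 days).

no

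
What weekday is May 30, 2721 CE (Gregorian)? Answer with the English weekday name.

Monday

Since JDN mod 7 = 0 (0 = Monday), the day is Monday.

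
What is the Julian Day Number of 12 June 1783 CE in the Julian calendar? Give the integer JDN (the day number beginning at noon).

2372461

In the Gregorian calendar the same day is 23 June 1783.
JDN 2299161 is 15 October 1582 CE (Gregorian); the target day is +73300 days from there, so JDN = 2372461.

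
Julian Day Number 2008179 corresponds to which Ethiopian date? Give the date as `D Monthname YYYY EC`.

The proleptic Gregorian equivalent of JDN 2008179 is 8 February 786.
In the Ethiopian calendar that day is 10 Yekatit 778 EC.

10 Yekatit 778 EC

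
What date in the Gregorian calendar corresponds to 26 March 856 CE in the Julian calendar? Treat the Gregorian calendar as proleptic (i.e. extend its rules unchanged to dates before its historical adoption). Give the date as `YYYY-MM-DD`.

0856-03-30

At this point the Julian calendar is 4 days behind the Gregorian.
26 March 856 Julian + 4 days → 30 March 856 Gregorian.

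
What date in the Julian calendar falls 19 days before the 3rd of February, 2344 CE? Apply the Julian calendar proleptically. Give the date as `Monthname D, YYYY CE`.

JDN of the 3rd of February, 2344 CE = 2577237.
2577237 − 19 = 2577218.
JDN 2577218 in the Julian calendar is January 15, 2344 CE.

January 15, 2344 CE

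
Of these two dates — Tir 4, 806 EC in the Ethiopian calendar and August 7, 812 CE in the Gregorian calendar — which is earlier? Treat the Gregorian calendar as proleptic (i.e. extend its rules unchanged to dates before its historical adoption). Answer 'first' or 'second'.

The two dates have Julian Day Numbers 2018370 and 2017856 respectively.
Since 2017856 < 2018370, the second date comes first.

second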